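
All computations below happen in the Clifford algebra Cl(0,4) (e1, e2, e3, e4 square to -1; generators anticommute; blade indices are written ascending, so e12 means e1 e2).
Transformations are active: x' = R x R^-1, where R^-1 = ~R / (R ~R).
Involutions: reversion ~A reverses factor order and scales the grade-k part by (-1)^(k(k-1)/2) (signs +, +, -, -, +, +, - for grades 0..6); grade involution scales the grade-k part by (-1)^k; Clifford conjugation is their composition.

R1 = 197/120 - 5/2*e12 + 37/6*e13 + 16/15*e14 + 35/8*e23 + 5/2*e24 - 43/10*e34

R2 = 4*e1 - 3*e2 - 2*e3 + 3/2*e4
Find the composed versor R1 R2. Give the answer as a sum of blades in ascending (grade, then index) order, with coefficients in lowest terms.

Distribute over the terms of R2 (each basis-blade product reordered to ascending indices, repeated generators contracted through their squares):
R1 (4*e1) = 197/30*e1 - 10*e2 + 74/3*e3 + 64/15*e4 + 35/2*e123 + 10*e124 - 86/5*e134
R1 (-3*e2) = -15/2*e1 - 197/40*e2 - 105/8*e3 - 15/2*e4 + 37/2*e123 + 16/5*e124 + 129/10*e234
R1 (-2*e3) = 37/3*e1 + 35/4*e2 - 197/60*e3 + 43/5*e4 + 5*e123 + 32/15*e134 + 5*e234
R1 (3/2*e4) = -8/5*e1 - 15/4*e2 + 129/20*e3 + 197/80*e4 - 15/4*e124 + 37/4*e134 + 105/16*e234
Summing the partial products and collecting blades:
Answer: 49/5*e1 - 397/40*e2 + 353/24*e3 + 1879/240*e4 + 41*e123 + 189/20*e124 - 349/60*e134 + 1957/80*e234


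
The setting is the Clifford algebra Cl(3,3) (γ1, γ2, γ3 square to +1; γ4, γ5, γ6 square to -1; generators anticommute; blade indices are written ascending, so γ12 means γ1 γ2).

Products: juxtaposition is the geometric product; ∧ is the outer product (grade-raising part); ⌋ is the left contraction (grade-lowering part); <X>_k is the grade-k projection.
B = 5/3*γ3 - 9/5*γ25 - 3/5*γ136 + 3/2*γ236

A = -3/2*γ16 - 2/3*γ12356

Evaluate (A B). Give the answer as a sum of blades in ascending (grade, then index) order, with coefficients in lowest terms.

step 1: -9/10*γ3 - γ15 - 2/5*γ25 + 9/4*γ123 + 13/10*γ136 + 143/90*γ1256
Answer: -9/10*γ3 - γ15 - 2/5*γ25 + 9/4*γ123 + 13/10*γ136 + 143/90*γ1256


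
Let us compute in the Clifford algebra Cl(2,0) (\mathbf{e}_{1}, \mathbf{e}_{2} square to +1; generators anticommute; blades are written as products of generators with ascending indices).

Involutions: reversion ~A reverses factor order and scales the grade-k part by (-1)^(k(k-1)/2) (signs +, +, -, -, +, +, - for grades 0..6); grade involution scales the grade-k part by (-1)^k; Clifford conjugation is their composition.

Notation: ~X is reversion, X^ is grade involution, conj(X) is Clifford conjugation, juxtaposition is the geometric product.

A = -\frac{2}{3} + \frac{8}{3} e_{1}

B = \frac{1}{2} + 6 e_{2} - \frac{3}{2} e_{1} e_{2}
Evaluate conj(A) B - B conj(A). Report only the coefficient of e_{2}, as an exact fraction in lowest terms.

first term: -\frac{1}{3} - \frac{4}{3} e_{1} - 15 e_{1} e_{2}
second term: -\frac{1}{3} - \frac{4}{3} e_{1} - 8 e_{2} + 17 e_{1} e_{2}
Answer: 8


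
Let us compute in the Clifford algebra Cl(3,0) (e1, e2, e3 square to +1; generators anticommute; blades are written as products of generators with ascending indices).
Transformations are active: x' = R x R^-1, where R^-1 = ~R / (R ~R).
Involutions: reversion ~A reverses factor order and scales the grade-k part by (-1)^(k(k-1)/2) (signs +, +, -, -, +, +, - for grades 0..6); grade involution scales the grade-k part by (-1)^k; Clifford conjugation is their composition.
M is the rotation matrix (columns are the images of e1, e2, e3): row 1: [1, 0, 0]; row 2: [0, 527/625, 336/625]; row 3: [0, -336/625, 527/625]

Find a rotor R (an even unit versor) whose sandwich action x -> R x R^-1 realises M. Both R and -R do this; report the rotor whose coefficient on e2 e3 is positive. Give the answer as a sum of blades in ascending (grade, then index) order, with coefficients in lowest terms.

Method: write R = a + b12*e1 e2 + b13*e1 e3 + b23*e2 e3 with a^2 + b12^2 + b13^2 + b23^2 = 1 (so R^-1 = ~R). Expanding the columns R e_j ~R gives tr M = 4a^2 - 1 and, from the antisymmetric part, M21 - M12 = -4a*b12, M13 - M31 = 4a*b13, M32 - M23 = -4a*b23.
Here tr M = 1679/625, so a^2 = (1 + tr M)/4 = 576/625 and a = ±24/25. Taking a = 24/25: M21 - M12 = 0, M13 - M31 = 0, M32 - M23 = -672/625, giving b12 = 0, b13 = 0, b23 = 7/25, i.e. R = 24/25 + 7/25*e2 e3.
Its e2 e3 coefficient is already positive.
Answer: 24/25 + 7/25*e2 e3. Why the constraint matters: R and -R act identically through the sandwich — M has trace 1679/625 either way — so only the sign condition on e2 e3 picks one of the two preimages.


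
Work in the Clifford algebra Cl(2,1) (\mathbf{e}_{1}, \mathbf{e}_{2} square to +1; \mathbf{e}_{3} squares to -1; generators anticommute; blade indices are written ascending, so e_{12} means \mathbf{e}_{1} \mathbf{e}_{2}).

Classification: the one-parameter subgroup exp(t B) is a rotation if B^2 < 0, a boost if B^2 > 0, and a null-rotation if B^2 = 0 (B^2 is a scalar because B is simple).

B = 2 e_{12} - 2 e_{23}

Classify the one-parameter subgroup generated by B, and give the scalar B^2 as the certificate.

B^2 term by term: the squares give (2)^2*(e_{12})^2 + (-2)^2*(e_{23})^2 = 4*(-1) + 4*(+1) = 0 (each basis 2-blade squares to minus the product of its generators' squares); cross terms between blades sharing an index anticommute and cancel. So B^2 = 0.
Answer: null-rotation, certificate B^2 = 0. One invariant decides it: the square 0 survives every conjugation, and its sign is exactly the classification.


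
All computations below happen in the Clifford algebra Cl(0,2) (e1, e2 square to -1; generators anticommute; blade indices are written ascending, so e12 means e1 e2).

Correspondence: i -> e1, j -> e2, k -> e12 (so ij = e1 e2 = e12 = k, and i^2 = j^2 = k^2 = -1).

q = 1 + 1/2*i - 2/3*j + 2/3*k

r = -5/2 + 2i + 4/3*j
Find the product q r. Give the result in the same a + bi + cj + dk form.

In blades: q = 1 + 1/2*e1 - 2/3*e2 + 2/3*e12, r = -5/2 + 2*e1 + 4/3*e2.
Distribute q over r term by term (generator squares from the signature, products reordered to ascending indices): (1)*r = -5/2 + 2*e1 + 4/3*e2; (1/2*e1)*r = -1 - 5/4*e1 + 2/3*e12; (-2/3*e2)*r = 8/9 + 5/3*e2 + 4/3*e12; (2/3*e12)*r = -8/9*e1 + 4/3*e2 - 5/3*e12.
Sum: -47/18 - 5/36*e1 + 13/3*e2 + 1/3*e12; translating back through the correspondence:
Answer: -47/18 - 5/36*i + 13/3*j + 1/3*k


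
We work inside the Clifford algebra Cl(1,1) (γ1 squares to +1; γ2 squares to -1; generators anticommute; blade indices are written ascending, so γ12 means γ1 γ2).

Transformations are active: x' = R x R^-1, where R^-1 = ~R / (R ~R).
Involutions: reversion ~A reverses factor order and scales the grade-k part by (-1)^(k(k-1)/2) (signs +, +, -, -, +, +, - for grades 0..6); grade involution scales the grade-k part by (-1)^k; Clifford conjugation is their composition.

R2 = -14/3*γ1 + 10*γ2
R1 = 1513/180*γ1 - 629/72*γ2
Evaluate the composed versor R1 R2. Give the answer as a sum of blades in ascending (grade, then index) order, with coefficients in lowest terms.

Distribute over the terms of R1 (each basis-blade product reordered to ascending indices, repeated generators contracted through their squares):
(1513/180*γ1) R2 = -10591/270 + 1513/18*γ12
(-629/72*γ2) R2 = 3145/36 - 4403/108*γ12
Summing the partial products and collecting blades:
Answer: 25993/540 + 4675/108*γ12


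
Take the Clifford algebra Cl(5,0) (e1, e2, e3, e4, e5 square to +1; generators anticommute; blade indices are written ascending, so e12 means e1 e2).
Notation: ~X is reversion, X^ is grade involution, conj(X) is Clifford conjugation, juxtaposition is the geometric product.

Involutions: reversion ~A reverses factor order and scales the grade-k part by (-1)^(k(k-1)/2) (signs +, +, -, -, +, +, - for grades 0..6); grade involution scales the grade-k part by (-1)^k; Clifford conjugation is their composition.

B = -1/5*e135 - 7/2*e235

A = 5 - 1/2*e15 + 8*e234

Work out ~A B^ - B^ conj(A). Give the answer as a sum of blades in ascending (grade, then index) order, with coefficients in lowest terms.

first term: 1/10*e3 + 28*e45 + 7/4*e123 + e135 + 35/2*e235 - 8/5*e1245
second term: 1/10*e3 + 28*e45 - 7/4*e123 + e135 + 35/2*e235 + 8/5*e1245
Answer: 7/2*e123 - 16/5*e1245


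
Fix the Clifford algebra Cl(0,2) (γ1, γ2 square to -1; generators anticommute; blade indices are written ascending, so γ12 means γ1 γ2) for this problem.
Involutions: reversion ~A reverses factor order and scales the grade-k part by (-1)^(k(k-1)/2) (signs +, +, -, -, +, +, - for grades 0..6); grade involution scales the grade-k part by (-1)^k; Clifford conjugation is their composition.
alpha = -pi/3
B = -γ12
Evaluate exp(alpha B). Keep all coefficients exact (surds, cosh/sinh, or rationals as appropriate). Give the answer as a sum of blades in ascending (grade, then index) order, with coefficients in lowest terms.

B^2 = (-1)^2*(γ12)^2 = 1*(-1) = -1 (a basis 2-blade squares to minus the product of its generators' squares).
B^2 = -1 — circular case — the even/odd split gives cos and sin: l = 1, alpha*l = -pi/3, so exp(alpha B) = cos(-pi/3) + (sin(-pi/3)/1)*B = 1/2 + (-sqrt(3)/2)*B.
Answer: 1/2 + sqrt(3)/2*γ12


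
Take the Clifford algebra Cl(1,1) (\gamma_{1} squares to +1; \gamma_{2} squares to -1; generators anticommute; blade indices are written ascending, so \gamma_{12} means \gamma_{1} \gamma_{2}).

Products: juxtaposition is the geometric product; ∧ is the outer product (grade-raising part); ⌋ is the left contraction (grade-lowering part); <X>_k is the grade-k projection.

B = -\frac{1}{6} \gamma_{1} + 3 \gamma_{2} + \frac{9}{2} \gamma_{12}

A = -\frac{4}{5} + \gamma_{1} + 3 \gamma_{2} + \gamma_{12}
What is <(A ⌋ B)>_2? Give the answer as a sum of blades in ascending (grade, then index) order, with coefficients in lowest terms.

step 1: -\frac{14}{3} + \frac{409}{30} \gamma_{1} + \frac{21}{10} \gamma_{2} - \frac{18}{5} \gamma_{12}
step 2: -\frac{18}{5} \gamma_{12}
Answer: -\frac{18}{5} \gamma_{12}


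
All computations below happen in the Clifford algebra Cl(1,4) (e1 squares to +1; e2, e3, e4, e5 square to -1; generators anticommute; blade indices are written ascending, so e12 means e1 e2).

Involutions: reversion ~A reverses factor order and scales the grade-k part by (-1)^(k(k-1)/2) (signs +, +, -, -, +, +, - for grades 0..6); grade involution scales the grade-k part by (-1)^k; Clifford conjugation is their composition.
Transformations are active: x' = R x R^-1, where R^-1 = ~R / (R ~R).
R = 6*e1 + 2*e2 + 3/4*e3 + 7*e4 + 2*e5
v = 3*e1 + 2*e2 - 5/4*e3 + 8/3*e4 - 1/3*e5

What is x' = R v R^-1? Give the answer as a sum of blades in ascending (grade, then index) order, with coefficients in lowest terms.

~R = 6*e1 + 2*e2 + 3/4*e3 + 7*e4 + 2*e5, and R ~R = -345/16, so R^-1 = ~R / (-345/16).
R v = -49/16 + 6*e12 - 39/4*e13 - 5*e14 - 8*e15 - 4*e23 - 26/3*e24 - 14/3*e25 + 43/4*e34 + 9/4*e35 - 23/3*e45
Answer: -149/115*e1 - 494/345*e2 + 673/460*e3 - 78/115*e4 + 311/345*e5


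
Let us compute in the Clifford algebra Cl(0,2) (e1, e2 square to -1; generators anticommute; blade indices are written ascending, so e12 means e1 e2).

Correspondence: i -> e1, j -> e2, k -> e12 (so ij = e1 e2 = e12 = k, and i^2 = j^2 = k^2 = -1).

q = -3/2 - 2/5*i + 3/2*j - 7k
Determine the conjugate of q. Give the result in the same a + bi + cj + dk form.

In blades: q = -3/2 - 2/5*e1 + 3/2*e2 - 7*e12.
Conjugation here is Clifford conjugation: the scalar is fixed and the grade-1 and grade-2 blades all flip sign, giving -3/2 + 2/5*e1 - 3/2*e2 + 7*e12; translating back:
Answer: -3/2 + 2/5*i - 3/2*j + 7k


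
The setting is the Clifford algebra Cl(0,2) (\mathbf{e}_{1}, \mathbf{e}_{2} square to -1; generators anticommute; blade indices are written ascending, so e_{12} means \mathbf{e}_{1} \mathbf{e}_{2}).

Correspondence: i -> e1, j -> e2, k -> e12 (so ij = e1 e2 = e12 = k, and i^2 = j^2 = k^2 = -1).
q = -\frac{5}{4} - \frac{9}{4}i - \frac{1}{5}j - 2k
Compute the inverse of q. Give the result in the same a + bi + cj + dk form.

In blades: q = -\frac{5}{4} - \frac{9}{4} e_{1} - \frac{1}{5} e_{2} - 2 e_{12}.
With qbar = -\frac{5}{4} + \frac{9}{4} e_{1} + \frac{1}{5} e_{2} + 2 e_{12} (scalar fixed, mapped units negated), q qbar = \frac{2133}{200} (the sum of squared coefficients), so q^-1 = qbar / (\frac{2133}{200}) = -\frac{250}{2133} + \frac{50}{237} e_{1} + \frac{40}{2133} e_{2} + \frac{400}{2133} e_{12}; translating back:
Answer: -\frac{250}{2133} + \frac{50}{237}i + \frac{40}{2133}j + \frac{400}{2133}k


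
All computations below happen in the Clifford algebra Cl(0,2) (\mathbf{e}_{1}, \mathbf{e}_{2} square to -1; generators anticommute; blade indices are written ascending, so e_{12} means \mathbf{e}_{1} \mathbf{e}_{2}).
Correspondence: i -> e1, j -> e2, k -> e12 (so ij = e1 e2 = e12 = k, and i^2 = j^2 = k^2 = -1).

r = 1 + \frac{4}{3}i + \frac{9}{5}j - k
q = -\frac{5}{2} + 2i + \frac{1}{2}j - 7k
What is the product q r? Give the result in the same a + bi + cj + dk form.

In blades: q = -\frac{5}{2} + 2 e_{1} + \frac{1}{2} e_{2} - 7 e_{12}, r = 1 + \frac{4}{3} e_{1} + \frac{9}{5} e_{2} - e_{12}.
Distribute q over r term by term (generator squares from the signature, products reordered to ascending indices): (-\frac{5}{2})*r = -\frac{5}{2} - \frac{10}{3} e_{1} - \frac{9}{2} e_{2} + \frac{5}{2} e_{12}; (2 e_{1})*r = -\frac{8}{3} + 2 e_{1} + 2 e_{2} + \frac{18}{5} e_{12}; (\frac{1}{2} e_{2})*r = -\frac{9}{10} - \frac{1}{2} e_{1} + \frac{1}{2} e_{2} - \frac{2}{3} e_{12}; (-7 e_{12})*r = -7 + \frac{63}{5} e_{1} - \frac{28}{3} e_{2} - 7 e_{12}.
Sum: -\frac{196}{15} + \frac{323}{30} e_{1} - \frac{34}{3} e_{2} - \frac{47}{30} e_{12}; translating back through the correspondence:
Answer: -\frac{196}{15} + \frac{323}{30}i - \frac{34}{3}j - \frac{47}{30}k


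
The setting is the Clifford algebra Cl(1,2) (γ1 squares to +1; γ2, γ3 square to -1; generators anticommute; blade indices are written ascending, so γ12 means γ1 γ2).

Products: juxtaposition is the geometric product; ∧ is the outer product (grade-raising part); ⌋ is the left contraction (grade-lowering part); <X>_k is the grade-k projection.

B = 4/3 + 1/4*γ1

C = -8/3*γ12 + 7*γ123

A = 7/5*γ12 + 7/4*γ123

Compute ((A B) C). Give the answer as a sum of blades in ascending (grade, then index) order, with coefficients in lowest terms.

step 1: -7/20*γ2 + 28/15*γ12 + 7/16*γ23 + 7/3*γ123
step 2: -959/45 - 511/240*γ1 + 308/45*γ3 - 217/60*γ13
Answer: -959/45 - 511/240*γ1 + 308/45*γ3 - 217/60*γ13


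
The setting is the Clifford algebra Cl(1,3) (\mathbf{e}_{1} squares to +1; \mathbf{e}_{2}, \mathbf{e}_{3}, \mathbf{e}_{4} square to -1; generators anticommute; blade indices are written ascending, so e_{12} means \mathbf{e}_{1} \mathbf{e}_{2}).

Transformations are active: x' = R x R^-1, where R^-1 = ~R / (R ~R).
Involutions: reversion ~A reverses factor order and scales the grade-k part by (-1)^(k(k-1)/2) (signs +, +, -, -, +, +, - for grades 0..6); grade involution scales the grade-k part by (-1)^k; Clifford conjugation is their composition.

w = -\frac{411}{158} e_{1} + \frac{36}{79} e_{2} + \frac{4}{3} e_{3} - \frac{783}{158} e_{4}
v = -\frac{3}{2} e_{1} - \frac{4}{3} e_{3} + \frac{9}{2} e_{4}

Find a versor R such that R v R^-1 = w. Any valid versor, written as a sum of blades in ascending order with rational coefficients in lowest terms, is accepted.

Equal squares first: v^2 = w^2 = -\frac{178}{9}. Then v + w = -\frac{324}{79} e_{1} + \frac{36}{79} e_{2} - \frac{36}{79} e_{4} is a versor taking v to w, provided it is invertible.
Answer: -\frac{324}{79} e_{1} + \frac{36}{79} e_{2} - \frac{36}{79} e_{4}


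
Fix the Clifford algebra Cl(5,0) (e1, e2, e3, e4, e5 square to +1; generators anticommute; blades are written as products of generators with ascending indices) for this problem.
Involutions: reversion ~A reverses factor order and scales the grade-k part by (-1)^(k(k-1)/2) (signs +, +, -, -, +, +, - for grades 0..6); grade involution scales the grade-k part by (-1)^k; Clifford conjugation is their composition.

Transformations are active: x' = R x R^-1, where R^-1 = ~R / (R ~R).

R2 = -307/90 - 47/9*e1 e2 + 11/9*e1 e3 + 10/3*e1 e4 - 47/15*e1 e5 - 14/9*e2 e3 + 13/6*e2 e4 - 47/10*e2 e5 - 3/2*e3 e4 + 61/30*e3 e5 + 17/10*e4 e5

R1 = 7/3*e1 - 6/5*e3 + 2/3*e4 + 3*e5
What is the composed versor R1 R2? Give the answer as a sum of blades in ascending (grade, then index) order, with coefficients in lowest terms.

Distribute over the terms of R1 (each basis-blade product reordered to ascending indices, repeated generators contracted through their squares):
(7/3*e1) R2 = -2149/270*e1 - 329/27*e2 + 77/27*e3 + 70/9*e4 - 329/45*e5 - 98/27*e1 e2 e3 + 91/18*e1 e2 e4 - 329/30*e1 e2 e5 - 7/2*e1 e3 e4 + 427/90*e1 e3 e5 + 119/30*e1 e4 e5
(-6/5*e3) R2 = 22/15*e1 - 28/15*e2 + 307/75*e3 + 9/5*e4 - 61/25*e5 + 94/15*e1 e2 e3 + 4*e1 e3 e4 - 94/25*e1 e3 e5 + 13/5*e2 e3 e4 - 141/25*e2 e3 e5 - 51/25*e3 e4 e5
(2/3*e4) R2 = -20/9*e1 - 13/9*e2 + e3 - 307/135*e4 + 17/15*e5 - 94/27*e1 e2 e4 + 22/27*e1 e3 e4 + 94/45*e1 e4 e5 - 28/27*e2 e3 e4 + 47/15*e2 e4 e5 - 61/45*e3 e4 e5
(3*e5) R2 = 47/5*e1 + 141/10*e2 - 61/10*e3 - 51/10*e4 - 307/30*e5 - 47/3*e1 e2 e5 + 11/3*e1 e3 e5 + 10*e1 e4 e5 - 14/3*e2 e3 e5 + 13/2*e2 e4 e5 - 9/2*e3 e4 e5
Summing the partial products and collecting blades:
Answer: 37/54*e1 - 377/270*e2 + 2491/1350*e3 + 119/54*e4 - 8483/450*e5 + 356/135*e1 e2 e3 + 85/54*e1 e2 e4 - 799/30*e1 e2 e5 + 71/54*e1 e3 e4 + 2093/450*e1 e3 e5 + 289/18*e1 e4 e5 + 211/135*e2 e3 e4 - 773/75*e2 e3 e5 + 289/30*e2 e4 e5 - 3553/450*e3 e4 e5


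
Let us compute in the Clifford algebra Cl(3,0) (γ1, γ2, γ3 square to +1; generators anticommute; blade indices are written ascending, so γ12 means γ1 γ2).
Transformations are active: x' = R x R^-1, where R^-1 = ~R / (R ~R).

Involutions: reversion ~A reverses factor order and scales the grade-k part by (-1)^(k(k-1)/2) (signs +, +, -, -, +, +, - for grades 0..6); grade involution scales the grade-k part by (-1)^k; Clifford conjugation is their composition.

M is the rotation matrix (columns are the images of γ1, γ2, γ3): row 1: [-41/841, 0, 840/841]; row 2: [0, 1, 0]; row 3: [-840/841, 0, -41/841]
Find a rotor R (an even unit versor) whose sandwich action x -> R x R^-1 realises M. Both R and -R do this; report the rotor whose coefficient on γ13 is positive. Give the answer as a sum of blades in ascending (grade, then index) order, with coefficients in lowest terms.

Method: write R = a + b12*γ12 + b13*γ13 + b23*γ23 with a^2 + b12^2 + b13^2 + b23^2 = 1 (so R^-1 = ~R). Expanding the columns R e_j ~R gives tr M = 4a^2 - 1 and, from the antisymmetric part, M21 - M12 = -4a*b12, M13 - M31 = 4a*b13, M32 - M23 = -4a*b23.
Here tr M = 759/841, so a^2 = (1 + tr M)/4 = 400/841 and a = ±20/29. Taking a = 20/29: M21 - M12 = 0, M13 - M31 = 1680/841, M32 - M23 = 0, giving b12 = 0, b13 = 21/29, b23 = 0, i.e. R = 20/29 + 21/29*γ13.
Its γ13 coefficient is already positive.
Answer: 20/29 + 21/29*γ13. Recall the cover is two-to-one: with M of trace 759/841, both preimages act alike, and the stated γ13 sign chooses the sheet.


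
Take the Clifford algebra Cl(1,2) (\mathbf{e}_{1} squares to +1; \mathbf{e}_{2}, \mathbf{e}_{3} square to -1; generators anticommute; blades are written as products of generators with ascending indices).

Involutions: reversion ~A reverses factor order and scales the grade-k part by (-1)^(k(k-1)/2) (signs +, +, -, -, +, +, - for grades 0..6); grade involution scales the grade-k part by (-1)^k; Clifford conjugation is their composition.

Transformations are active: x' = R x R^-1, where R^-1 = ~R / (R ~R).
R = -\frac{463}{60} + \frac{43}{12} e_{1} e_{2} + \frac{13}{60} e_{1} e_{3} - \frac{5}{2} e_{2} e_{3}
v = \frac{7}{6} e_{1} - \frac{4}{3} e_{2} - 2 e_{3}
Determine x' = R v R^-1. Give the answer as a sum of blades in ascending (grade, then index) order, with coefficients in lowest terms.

~R = -\frac{463}{60} - \frac{43}{12} e_{1} e_{2} - \frac{13}{60} e_{1} e_{3} + \frac{5}{2} e_{2} e_{3}, and R ~R = \frac{7619}{144}, so R^-1 = ~R / (\frac{7619}{144}).
R v = -\frac{91}{24} e_{1} + \frac{133}{120} e_{2} + \frac{1333}{72} e_{3} - \frac{1763}{180} e_{1} e_{2} e_{3}
Answer: \frac{493}{570} e_{1} + \frac{53}{57} e_{2} - \frac{197}{95} e_{3}


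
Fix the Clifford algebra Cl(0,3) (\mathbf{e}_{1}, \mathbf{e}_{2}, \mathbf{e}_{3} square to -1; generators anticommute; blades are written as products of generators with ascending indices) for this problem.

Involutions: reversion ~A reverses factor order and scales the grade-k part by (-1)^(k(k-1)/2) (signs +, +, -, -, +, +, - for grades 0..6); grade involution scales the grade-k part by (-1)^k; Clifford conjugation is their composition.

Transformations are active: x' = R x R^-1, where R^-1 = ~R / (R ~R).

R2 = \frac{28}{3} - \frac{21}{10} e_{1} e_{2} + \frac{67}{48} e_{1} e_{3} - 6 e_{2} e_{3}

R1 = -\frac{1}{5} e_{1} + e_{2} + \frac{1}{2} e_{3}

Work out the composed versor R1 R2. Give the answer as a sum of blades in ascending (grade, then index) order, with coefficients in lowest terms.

Distribute over the terms of R1 (each basis-blade product reordered to ascending indices, repeated generators contracted through their squares):
(-\frac{1}{5} e_{1}) R2 = -\frac{28}{15} e_{1} - \frac{21}{50} e_{2} + \frac{67}{240} e_{3} + \frac{6}{5} e_{1} e_{2} e_{3}
(e_{2}) R2 = -\frac{21}{10} e_{1} + \frac{28}{3} e_{2} + 6 e_{3} - \frac{67}{48} e_{1} e_{2} e_{3}
(\frac{1}{2} e_{3}) R2 = \frac{67}{96} e_{1} - 3 e_{2} + \frac{14}{3} e_{3} - \frac{21}{20} e_{1} e_{2} e_{3}
Summing the partial products and collecting blades:
Answer: -\frac{523}{160} e_{1} + \frac{887}{150} e_{2} + \frac{2627}{240} e_{3} - \frac{299}{240} e_{1} e_{2} e_{3}


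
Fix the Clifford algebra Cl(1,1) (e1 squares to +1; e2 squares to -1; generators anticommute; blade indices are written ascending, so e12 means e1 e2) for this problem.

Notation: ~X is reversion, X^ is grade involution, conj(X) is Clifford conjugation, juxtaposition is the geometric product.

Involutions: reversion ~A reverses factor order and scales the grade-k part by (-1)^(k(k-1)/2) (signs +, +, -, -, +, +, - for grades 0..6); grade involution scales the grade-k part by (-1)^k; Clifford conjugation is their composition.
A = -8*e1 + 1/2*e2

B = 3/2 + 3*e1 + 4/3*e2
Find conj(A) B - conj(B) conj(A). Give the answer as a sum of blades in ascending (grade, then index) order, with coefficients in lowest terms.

first term: 74/3 + 12*e1 - 3/4*e2 + 73/6*e12
second term: -74/3 + 12*e1 - 3/4*e2 + 73/6*e12
Answer: 148/3


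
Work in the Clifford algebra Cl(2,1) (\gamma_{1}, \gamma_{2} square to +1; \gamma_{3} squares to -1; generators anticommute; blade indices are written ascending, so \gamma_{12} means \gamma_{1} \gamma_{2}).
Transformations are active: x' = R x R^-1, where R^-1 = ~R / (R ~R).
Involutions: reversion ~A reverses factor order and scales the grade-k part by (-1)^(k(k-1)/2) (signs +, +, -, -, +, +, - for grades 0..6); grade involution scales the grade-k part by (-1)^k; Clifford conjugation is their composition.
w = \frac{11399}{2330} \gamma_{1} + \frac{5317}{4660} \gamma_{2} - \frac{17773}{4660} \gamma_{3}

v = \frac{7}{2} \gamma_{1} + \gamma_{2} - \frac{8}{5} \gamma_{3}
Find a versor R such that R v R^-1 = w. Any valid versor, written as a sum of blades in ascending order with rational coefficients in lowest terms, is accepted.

Construction: equal norms (both \frac{1069}{100}) license R = v + w = \frac{9777}{1165} \gamma_{1} + \frac{9977}{4660} \gamma_{2} - \frac{25229}{4660} \gamma_{3} — nothing changes along that direction, while (v - w)/2 changes sign, so v maps onto w.
Answer: \frac{9777}{1165} \gamma_{1} + \frac{9977}{4660} \gamma_{2} - \frac{25229}{4660} \gamma_{3}


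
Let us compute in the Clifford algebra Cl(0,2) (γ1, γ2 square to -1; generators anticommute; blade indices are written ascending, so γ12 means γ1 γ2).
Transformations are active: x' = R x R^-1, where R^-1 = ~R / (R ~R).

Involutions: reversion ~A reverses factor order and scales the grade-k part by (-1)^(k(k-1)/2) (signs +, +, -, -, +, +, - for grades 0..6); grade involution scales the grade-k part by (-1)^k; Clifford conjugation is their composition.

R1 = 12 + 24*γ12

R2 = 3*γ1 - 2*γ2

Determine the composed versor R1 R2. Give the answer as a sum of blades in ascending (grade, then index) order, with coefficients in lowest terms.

Distribute over the terms of R1 (each basis-blade product reordered to ascending indices, repeated generators contracted through their squares):
(12) R2 = 36*γ1 - 24*γ2
(24*γ12) R2 = 48*γ1 + 72*γ2
Summing the partial products and collecting blades:
Answer: 84*γ1 + 48*γ2


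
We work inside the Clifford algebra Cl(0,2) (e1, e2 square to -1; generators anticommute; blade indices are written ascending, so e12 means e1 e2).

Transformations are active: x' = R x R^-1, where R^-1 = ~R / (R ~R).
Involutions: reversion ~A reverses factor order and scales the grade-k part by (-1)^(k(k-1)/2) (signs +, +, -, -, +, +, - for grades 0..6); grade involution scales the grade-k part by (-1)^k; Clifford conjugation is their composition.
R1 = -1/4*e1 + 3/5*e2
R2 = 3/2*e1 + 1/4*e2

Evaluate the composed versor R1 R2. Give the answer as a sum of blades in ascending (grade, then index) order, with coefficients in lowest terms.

Distribute over the terms of R1 (each basis-blade product reordered to ascending indices, repeated generators contracted through their squares):
(-1/4*e1) R2 = 3/8 - 1/16*e12
(3/5*e2) R2 = -3/20 - 9/10*e12
Summing the partial products and collecting blades:
Answer: 9/40 - 77/80*e12


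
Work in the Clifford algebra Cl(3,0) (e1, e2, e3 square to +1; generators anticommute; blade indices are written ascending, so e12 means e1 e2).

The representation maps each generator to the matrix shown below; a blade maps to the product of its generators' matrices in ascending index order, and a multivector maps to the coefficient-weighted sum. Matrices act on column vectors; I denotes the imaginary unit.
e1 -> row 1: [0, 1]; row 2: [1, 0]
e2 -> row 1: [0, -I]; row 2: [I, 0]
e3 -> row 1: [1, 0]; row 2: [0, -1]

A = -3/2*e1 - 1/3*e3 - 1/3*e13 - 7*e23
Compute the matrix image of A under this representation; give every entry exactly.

Bivector images (products of the table entries): rho(e13) = rho(e1)rho(e3) = row 1: [0, -1]; row 2: [1, 0]; rho(e23) = rho(e2)rho(e3) = row 1: [0, I]; row 2: [I, 0].
M = (-3/2)*rho(e1) + (-1/3)*rho(e3) + (-1/3)*rho(e13) + (-7)*rho(e23), summed entrywise:
Answer: row 1: [-1/3, -7/6 - 7*I]; row 2: [-11/6 - 7*I, 1/3]


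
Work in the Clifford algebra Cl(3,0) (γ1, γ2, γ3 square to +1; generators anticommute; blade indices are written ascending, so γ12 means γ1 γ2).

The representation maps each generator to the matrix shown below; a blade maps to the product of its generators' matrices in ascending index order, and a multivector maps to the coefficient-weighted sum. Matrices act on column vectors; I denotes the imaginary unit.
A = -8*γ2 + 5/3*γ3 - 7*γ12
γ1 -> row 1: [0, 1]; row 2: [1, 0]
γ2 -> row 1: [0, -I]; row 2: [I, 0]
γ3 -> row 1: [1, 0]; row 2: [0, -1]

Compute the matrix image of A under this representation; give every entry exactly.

Bivector images (products of the table entries): rho(γ12) = rho(γ1)rho(γ2) = row 1: [I, 0]; row 2: [0, -I].
M = (-8)*rho(γ2) + (5/3)*rho(γ3) + (-7)*rho(γ12), summed entrywise:
Answer: row 1: [5/3 - 7*I, 8*I]; row 2: [-8*I, -5/3 + 7*I]


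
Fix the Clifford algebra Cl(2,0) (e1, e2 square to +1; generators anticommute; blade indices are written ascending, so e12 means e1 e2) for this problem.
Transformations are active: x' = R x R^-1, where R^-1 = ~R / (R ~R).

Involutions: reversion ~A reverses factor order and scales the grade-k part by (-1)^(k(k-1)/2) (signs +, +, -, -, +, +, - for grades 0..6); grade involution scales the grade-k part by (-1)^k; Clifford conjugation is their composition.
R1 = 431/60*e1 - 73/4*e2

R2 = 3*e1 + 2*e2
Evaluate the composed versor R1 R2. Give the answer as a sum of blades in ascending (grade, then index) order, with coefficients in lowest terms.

Distribute over the terms of R1 (each basis-blade product reordered to ascending indices, repeated generators contracted through their squares):
(431/60*e1) R2 = 431/20 + 431/30*e12
(-73/4*e2) R2 = -73/2 + 219/4*e12
Summing the partial products and collecting blades:
Answer: -299/20 + 4147/60*e12


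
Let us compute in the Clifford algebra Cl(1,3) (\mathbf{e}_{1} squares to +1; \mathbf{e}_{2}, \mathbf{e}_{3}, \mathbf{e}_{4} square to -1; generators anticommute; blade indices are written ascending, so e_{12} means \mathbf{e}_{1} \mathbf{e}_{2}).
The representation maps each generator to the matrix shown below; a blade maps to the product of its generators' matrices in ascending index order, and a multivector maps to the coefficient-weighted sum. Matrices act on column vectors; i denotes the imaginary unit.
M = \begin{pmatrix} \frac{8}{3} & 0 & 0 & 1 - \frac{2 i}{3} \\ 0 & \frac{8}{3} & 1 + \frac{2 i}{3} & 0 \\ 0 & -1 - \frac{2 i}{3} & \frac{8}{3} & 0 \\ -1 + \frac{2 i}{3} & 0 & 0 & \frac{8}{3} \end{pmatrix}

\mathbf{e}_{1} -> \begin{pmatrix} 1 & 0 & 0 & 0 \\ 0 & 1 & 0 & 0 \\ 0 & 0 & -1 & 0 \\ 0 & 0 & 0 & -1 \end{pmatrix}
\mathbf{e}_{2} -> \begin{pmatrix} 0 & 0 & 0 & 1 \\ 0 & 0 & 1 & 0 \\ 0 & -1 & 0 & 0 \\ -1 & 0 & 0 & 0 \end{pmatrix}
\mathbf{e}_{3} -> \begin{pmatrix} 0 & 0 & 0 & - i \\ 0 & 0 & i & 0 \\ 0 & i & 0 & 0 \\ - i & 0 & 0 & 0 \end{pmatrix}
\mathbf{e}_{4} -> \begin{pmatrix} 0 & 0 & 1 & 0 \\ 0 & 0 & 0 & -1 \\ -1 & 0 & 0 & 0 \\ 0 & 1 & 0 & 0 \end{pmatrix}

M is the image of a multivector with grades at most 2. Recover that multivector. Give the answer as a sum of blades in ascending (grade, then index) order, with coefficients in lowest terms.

Method: the blade images are trace-orthogonal — tr(rho(e_A) rho(e_B)^-1) = 4 if A = B and 0 otherwise — and rho(e_A)^-1 = (e_A)^2 * rho(e_A) with (e_A)^2 = +1 or -1, so the coefficient of e_A in the preimage is (e_A)^2 * tr(M rho(e_A))/4.
Nonzero projections over blades of grade <= 2: 1: (1)^2 = +1, tr(M 1) = \frac{32}{3}, coefficient \frac{8}{3}; e_{2}: (e_{2})^2 = -1, tr(M rho(e_{2})) = -4, coefficient 1; e_{13}: (e_{13})^2 = +1, tr(M rho(e_{13})) = \frac{8}{3}, coefficient \frac{2}{3}. Every other blade of grade <= 2 projects to 0.
Answer: \frac{8}{3} + e_{2} + \frac{2}{3} e_{13}


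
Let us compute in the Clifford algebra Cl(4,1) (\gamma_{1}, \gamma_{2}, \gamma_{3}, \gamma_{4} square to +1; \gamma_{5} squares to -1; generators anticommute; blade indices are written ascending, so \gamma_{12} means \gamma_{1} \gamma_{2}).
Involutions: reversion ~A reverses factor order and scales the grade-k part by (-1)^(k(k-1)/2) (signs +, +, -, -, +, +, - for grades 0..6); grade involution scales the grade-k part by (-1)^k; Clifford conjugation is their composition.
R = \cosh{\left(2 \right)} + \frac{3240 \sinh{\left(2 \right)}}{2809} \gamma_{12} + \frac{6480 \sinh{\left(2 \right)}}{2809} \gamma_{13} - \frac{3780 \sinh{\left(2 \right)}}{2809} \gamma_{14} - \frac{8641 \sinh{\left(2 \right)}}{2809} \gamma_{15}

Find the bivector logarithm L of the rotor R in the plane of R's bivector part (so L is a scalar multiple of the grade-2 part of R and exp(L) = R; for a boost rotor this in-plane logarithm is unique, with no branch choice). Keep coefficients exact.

The scalar part of R is \cosh{\left(2 \right)}, which determines |rapidity| via cosh; the sign lives in the bivector part, and pairing them (bivector part over sinh of the rapidity = the plane) gives the unique in-plane L = rapidity * plane.
Concretely: cosh(rapidity) = \cosh{\left(2 \right)} gives rapidity = ±2, and since rapidity/sinh(rapidity) is even the sign is immaterial: L = (rapidity/sinh(rapidity)) * <R>_2 = (\frac{2}{\sinh{\left(2 \right)}}) * <R>_2.
Answer: \frac{6480}{2809} \gamma_{12} + \frac{12960}{2809} \gamma_{13} - \frac{7560}{2809} \gamma_{14} - \frac{17282}{2809} \gamma_{15}


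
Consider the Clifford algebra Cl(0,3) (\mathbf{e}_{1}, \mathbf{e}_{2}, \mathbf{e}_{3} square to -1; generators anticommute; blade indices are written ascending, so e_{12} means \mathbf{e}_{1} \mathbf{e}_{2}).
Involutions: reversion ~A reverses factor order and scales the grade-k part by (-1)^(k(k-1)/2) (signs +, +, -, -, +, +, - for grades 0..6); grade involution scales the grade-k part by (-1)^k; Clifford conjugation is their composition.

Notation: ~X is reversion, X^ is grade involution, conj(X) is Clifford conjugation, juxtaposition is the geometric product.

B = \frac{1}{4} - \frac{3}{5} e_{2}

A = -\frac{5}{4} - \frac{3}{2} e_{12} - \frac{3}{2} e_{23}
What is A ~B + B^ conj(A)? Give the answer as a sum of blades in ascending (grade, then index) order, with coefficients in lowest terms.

first term: -\frac{5}{16} - \frac{9}{10} e_{1} + \frac{3}{4} e_{2} + \frac{9}{10} e_{3} - \frac{3}{8} e_{12} - \frac{3}{8} e_{23}
second term: -\frac{5}{16} + \frac{9}{10} e_{1} - \frac{3}{4} e_{2} - \frac{9}{10} e_{3} + \frac{3}{8} e_{12} + \frac{3}{8} e_{23}
Answer: -\frac{5}{8}


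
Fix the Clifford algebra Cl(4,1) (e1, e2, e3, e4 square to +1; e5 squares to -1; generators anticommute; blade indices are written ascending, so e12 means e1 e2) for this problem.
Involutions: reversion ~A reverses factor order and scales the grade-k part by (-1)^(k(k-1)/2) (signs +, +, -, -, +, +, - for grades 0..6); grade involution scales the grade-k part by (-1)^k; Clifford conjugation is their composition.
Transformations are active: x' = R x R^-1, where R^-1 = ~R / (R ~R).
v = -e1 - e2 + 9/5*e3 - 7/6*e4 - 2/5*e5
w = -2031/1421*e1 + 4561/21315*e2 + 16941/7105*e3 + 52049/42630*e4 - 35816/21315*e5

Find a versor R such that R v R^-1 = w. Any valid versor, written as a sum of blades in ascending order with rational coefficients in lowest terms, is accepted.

Equal squares first: v^2 = w^2 = 5797/900. Then v + w = -3452/1421*e1 - 16754/21315*e2 + 5946/1421*e3 + 1157/21315*e4 - 44342/21315*e5 is a versor taking v to w, provided it is invertible.
Answer: -3452/1421*e1 - 16754/21315*e2 + 5946/1421*e3 + 1157/21315*e4 - 44342/21315*e5


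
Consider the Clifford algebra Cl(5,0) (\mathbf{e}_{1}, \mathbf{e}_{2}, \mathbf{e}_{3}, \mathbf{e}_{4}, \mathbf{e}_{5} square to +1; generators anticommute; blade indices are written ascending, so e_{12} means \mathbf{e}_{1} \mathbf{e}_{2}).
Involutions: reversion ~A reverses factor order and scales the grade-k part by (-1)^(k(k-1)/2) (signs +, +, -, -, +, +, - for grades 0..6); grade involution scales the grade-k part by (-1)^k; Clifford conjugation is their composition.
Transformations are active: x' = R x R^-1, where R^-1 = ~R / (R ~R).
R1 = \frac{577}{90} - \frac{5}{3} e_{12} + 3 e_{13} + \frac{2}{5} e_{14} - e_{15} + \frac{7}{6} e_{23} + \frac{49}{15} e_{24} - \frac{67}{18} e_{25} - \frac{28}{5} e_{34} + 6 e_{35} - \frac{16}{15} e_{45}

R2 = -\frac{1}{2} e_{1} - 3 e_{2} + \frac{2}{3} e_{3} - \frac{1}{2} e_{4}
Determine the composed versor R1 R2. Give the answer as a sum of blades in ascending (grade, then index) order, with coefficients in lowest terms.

Distribute over the terms of R2 (each basis-blade product reordered to ascending indices, repeated generators contracted through their squares):
R1 (-\frac{1}{2} e_{1}) = -\frac{577}{180} e_{1} - \frac{5}{6} e_{2} + \frac{3}{2} e_{3} + \frac{1}{5} e_{4} - \frac{1}{2} e_{5} - \frac{7}{12} e_{123} - \frac{49}{30} e_{124} + \frac{67}{36} e_{125} + \frac{14}{5} e_{134} - 3 e_{135} + \frac{8}{15} e_{145}
R1 (-3 e_{2}) = 5 e_{1} - \frac{577}{30} e_{2} + \frac{7}{2} e_{3} + \frac{49}{5} e_{4} - \frac{67}{6} e_{5} + 9 e_{123} + \frac{6}{5} e_{124} - 3 e_{125} + \frac{84}{5} e_{234} - 18 e_{235} + \frac{16}{5} e_{245}
R1 (\frac{2}{3} e_{3}) = 2 e_{1} + \frac{7}{9} e_{2} + \frac{577}{135} e_{3} + \frac{56}{15} e_{4} - 4 e_{5} - \frac{10}{9} e_{123} - \frac{4}{15} e_{134} + \frac{2}{3} e_{135} - \frac{98}{45} e_{234} + \frac{67}{27} e_{235} - \frac{32}{45} e_{345}
R1 (-\frac{1}{2} e_{4}) = -\frac{1}{5} e_{1} - \frac{49}{30} e_{2} + \frac{14}{5} e_{3} - \frac{577}{180} e_{4} - \frac{8}{15} e_{5} + \frac{5}{6} e_{124} - \frac{3}{2} e_{134} - \frac{1}{2} e_{145} - \frac{7}{12} e_{234} - \frac{67}{36} e_{245} + 3 e_{345}
Summing the partial products and collecting blades:
Answer: \frac{647}{180} e_{1} - \frac{1883}{90} e_{2} + \frac{326}{27} e_{3} + \frac{379}{36} e_{4} - \frac{81}{5} e_{5} + \frac{263}{36} e_{123} + \frac{2}{5} e_{124} - \frac{41}{36} e_{125} + \frac{31}{30} e_{134} - \frac{7}{3} e_{135} + \frac{1}{30} e_{145} + \frac{2527}{180} e_{234} - \frac{419}{27} e_{235} + \frac{241}{180} e_{245} + \frac{103}{45} e_{345}


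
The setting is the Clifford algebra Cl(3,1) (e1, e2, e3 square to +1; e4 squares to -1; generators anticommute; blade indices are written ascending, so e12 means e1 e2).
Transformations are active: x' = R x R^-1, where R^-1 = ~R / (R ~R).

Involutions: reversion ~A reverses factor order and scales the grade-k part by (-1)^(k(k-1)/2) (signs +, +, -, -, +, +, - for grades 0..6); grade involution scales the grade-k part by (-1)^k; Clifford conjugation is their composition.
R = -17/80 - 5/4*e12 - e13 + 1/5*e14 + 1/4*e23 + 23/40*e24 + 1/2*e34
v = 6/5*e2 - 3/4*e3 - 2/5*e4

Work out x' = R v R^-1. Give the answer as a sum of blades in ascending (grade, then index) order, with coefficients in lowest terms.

~R = -17/80 + 5/4*e12 + e13 - 1/5*e14 - 1/4*e23 - 23/40*e24 - 1/2*e34, and R ~R = 13117/6400, so R^-1 = ~R / (13117/6400).
R v = -67/100*e1 - 17/80*e2 + 19/320*e3 - 23/100*e4 + 171/80*e123 + 13/50*e124 + 11/20*e134 + 149/160*e234
Answer: 16/65*e1 + 34516/65585*e2 - 65047/52468*e3 - 11738/65585*e4


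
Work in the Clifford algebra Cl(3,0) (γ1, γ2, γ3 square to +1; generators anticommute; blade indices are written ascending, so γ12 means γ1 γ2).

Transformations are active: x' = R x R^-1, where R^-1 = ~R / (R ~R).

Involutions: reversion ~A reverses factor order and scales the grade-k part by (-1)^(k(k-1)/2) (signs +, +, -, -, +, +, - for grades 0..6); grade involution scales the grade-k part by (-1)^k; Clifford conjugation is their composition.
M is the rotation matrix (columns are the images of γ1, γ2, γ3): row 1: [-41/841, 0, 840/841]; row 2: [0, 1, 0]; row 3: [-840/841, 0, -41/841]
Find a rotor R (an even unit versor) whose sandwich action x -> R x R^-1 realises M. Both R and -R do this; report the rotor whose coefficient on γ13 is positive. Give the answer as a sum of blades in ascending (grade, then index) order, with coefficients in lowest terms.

Method: write R = a + b12*γ12 + b13*γ13 + b23*γ23 with a^2 + b12^2 + b13^2 + b23^2 = 1 (so R^-1 = ~R). Expanding the columns R e_j ~R gives tr M = 4a^2 - 1 and, from the antisymmetric part, M21 - M12 = -4a*b12, M13 - M31 = 4a*b13, M32 - M23 = -4a*b23.
Here tr M = 759/841, so a^2 = (1 + tr M)/4 = 400/841 and a = ±20/29. Taking a = 20/29: M21 - M12 = 0, M13 - M31 = 1680/841, M32 - M23 = 0, giving b12 = 0, b13 = 21/29, b23 = 0, i.e. R = 20/29 + 21/29*γ13.
Its γ13 coefficient is already positive.
Answer: 20/29 + 21/29*γ13. Why the constraint matters: R and -R act identically through the sandwich — M has trace 759/841 either way — so only the sign condition on γ13 picks one of the two preimages.


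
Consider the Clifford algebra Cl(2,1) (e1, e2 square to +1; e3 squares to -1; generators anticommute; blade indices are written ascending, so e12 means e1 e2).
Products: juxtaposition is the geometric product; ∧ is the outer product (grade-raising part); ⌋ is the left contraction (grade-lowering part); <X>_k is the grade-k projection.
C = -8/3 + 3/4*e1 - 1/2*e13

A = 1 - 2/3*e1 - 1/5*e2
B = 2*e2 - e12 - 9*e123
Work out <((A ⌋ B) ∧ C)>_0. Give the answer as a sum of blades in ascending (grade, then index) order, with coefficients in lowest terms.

step 1: -2/5 - 1/5*e1 + 8/3*e2 - e12 - 9/5*e13 + 6*e23 - 9*e123
step 2: 16/15 + 7/30*e1 - 64/9*e2 + 2/3*e12 + 5*e13 - 16*e23 + 179/6*e123
step 3: 16/15
Answer: 16/15


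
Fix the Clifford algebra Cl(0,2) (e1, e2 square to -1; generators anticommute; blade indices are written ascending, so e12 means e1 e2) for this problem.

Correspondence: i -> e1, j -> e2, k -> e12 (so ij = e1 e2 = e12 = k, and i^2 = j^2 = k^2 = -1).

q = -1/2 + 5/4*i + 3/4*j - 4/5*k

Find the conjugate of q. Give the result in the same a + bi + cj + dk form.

In blades: q = -1/2 + 5/4*e1 + 3/4*e2 - 4/5*e12.
Conjugation here is Clifford conjugation: the scalar is fixed and the grade-1 and grade-2 blades all flip sign, giving -1/2 - 5/4*e1 - 3/4*e2 + 4/5*e12; translating back:
Answer: -1/2 - 5/4*i - 3/4*j + 4/5*k
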